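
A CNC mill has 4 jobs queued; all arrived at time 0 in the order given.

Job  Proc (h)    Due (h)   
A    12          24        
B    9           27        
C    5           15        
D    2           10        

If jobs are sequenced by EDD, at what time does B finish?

28

EDD (increasing due date): D C A B.
D: 0→2
C: 2→7
A: 7→19
B: 19→28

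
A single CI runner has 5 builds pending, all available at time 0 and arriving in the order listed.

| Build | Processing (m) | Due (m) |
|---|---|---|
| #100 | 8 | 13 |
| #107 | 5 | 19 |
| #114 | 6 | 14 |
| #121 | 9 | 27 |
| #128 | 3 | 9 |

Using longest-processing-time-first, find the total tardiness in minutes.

44

LPT (decreasing processing time): #121 #100 #114 #107 #128.
#121: 0→9, due 27, tardiness 0
#100: 9→17, due 13, tardiness 4
#114: 17→23, due 14, tardiness 9
#107: 23→28, due 19, tardiness 9
#128: 28→31, due 9, tardiness 22
Sum = 0+4+9+9+22 = 44.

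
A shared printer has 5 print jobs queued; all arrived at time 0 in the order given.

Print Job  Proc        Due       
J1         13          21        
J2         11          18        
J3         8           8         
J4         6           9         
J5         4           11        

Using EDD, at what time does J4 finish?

14

EDD (increasing due date): J3 J4 J5 J2 J1.
J3: 0→8
J4: 8→14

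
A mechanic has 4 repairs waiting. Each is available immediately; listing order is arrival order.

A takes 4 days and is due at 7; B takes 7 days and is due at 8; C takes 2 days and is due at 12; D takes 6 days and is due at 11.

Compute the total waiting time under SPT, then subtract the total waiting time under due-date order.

-12

SPT (increasing processing time): C A D B.
C: waits 0, runs 0→2
A: waits 2, runs 2→6
D: waits 6, runs 6→12
B: waits 12, runs 12→19
Sum = 0+2+6+12 = 20.
EDD (increasing due date): A B D C.
A: waits 0, runs 0→4
B: waits 4, runs 4→11
D: waits 11, runs 11→17
C: waits 17, runs 17→19
Sum = 0+4+11+17 = 32.
Difference = 20 − 32 = -12.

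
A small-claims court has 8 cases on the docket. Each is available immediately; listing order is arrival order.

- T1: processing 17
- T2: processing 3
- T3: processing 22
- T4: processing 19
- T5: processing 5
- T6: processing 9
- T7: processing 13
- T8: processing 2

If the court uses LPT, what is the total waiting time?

445

LPT (decreasing processing time): T3 T4 T1 T7 T6 T5 T2 T8.
T3: waits 0, runs 0→22
T4: waits 22, runs 22→41
T1: waits 41, runs 41→58
T7: waits 58, runs 58→71
T6: waits 71, runs 71→80
T5: waits 80, runs 80→85
T2: waits 85, runs 85→88
T8: waits 88, runs 88→90
Sum = 0+22+41+58+71+80+85+88 = 445.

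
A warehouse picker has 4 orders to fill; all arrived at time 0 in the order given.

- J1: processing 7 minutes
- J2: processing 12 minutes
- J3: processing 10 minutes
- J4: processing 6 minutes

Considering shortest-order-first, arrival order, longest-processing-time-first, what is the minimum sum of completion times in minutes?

77

SPT (increasing processing time): J4 J1 J3 J2.
J4: 0→6
J1: 6→13
J3: 13→23
J2: 23→35
Sum = 6+13+23+35 = 77.
FIFO (arrival order): J1 J2 J3 J4.
J1: 0→7
J2: 7→19
J3: 19→29
J4: 29→35
Sum = 7+19+29+35 = 90.
LPT (decreasing processing time): J2 J3 J1 J4.
J2: 0→12
J3: 12→22
J1: 22→29
J4: 29→35
Sum = 12+22+29+35 = 98.
SPT 77, FIFO 90, LPT 98 → minimum 77.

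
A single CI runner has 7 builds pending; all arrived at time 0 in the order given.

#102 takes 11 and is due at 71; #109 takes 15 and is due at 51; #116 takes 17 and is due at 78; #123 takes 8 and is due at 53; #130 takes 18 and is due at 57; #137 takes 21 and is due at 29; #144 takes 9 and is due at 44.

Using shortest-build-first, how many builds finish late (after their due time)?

SPT (increasing processing time): #123 #144 #102 #109 #116 #130 #137.
#123: 0→8, due 53, tardiness 0
#144: 8→17, due 44, tardiness 0
#102: 17→28, due 71, tardiness 0
#109: 28→43, due 51, tardiness 0
#116: 43→60, due 78, tardiness 0
#130: 60→78, due 57, tardiness 21
#137: 78→99, due 29, tardiness 70
Late builds: 2.

2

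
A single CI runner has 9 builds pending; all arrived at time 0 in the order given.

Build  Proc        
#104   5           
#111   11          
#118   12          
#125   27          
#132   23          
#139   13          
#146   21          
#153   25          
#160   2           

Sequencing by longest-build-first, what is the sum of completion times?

LPT (decreasing processing time): #125 #153 #132 #146 #139 #118 #111 #104 #160.
#125: 0→27
#153: 27→52
#132: 52→75
#146: 75→96
#139: 96→109
#118: 109→121
#111: 121→132
#104: 132→137
#160: 137→139
Sum = 27+52+75+96+109+121+132+137+139 = 888.

888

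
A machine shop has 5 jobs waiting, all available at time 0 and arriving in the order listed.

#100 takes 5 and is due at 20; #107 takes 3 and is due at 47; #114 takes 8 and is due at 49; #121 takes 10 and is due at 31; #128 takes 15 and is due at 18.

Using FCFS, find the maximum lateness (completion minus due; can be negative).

FIFO (arrival order): #100 #107 #114 #121 #128.
#100: 0→5, due 20, lateness -15
#107: 5→8, due 47, lateness -39
#114: 8→16, due 49, lateness -33
#121: 16→26, due 31, lateness -5
#128: 26→41, due 18, lateness 23
Maximum = 23.

23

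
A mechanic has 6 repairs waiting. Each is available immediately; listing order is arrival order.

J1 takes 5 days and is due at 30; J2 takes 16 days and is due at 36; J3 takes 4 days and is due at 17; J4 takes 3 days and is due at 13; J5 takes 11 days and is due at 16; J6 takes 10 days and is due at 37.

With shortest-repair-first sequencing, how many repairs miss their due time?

2

SPT (increasing processing time): J4 J3 J1 J6 J5 J2.
J4: 0→3, due 13, tardiness 0
J3: 3→7, due 17, tardiness 0
J1: 7→12, due 30, tardiness 0
J6: 12→22, due 37, tardiness 0
J5: 22→33, due 16, tardiness 17
J2: 33→49, due 36, tardiness 13
Late repairs: 2.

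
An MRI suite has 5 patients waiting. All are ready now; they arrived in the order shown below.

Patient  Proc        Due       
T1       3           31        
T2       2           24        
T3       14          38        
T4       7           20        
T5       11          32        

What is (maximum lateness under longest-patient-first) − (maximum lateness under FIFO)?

LPT (decreasing processing time): T3 T5 T4 T1 T2.
T3: 0→14, due 38, lateness -24
T5: 14→25, due 32, lateness -7
T4: 25→32, due 20, lateness 12
T1: 32→35, due 31, lateness 4
T2: 35→37, due 24, lateness 13
Maximum = 13.
FIFO (arrival order): T1 T2 T3 T4 T5.
T1: 0→3, due 31, lateness -28
T2: 3→5, due 24, lateness -19
T3: 5→19, due 38, lateness -19
T4: 19→26, due 20, lateness 6
T5: 26→37, due 32, lateness 5
Maximum = 6.
Difference = 13 − 6 = 7.

7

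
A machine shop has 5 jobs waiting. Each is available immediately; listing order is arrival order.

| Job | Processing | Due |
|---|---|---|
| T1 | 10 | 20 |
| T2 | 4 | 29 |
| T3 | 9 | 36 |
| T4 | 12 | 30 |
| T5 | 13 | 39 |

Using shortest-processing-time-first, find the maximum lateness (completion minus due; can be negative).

SPT (increasing processing time): T2 T3 T1 T4 T5.
T2: 0→4, due 29, lateness -25
T3: 4→13, due 36, lateness -23
T1: 13→23, due 20, lateness 3
T4: 23→35, due 30, lateness 5
T5: 35→48, due 39, lateness 9
Maximum = 9.

9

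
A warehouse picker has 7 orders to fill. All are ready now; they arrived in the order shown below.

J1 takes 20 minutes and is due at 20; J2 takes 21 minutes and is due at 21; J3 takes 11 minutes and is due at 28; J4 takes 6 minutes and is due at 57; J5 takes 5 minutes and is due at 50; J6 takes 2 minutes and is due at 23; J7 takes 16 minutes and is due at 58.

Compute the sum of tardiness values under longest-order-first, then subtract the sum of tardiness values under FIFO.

42

LPT (decreasing processing time): J2 J1 J7 J3 J4 J5 J6.
J2: 0→21, due 21, tardiness 0
J1: 21→41, due 20, tardiness 21
J7: 41→57, due 58, tardiness 0
J3: 57→68, due 28, tardiness 40
J4: 68→74, due 57, tardiness 17
J5: 74→79, due 50, tardiness 29
J6: 79→81, due 23, tardiness 58
Sum = 0+21+0+40+17+29+58 = 165.
FIFO (arrival order): J1 J2 J3 J4 J5 J6 J7.
J1: 0→20, due 20, tardiness 0
J2: 20→41, due 21, tardiness 20
J3: 41→52, due 28, tardiness 24
J4: 52→58, due 57, tardiness 1
J5: 58→63, due 50, tardiness 13
J6: 63→65, due 23, tardiness 42
J7: 65→81, due 58, tardiness 23
Sum = 0+20+24+1+13+42+23 = 123.
Difference = 165 − 123 = 42.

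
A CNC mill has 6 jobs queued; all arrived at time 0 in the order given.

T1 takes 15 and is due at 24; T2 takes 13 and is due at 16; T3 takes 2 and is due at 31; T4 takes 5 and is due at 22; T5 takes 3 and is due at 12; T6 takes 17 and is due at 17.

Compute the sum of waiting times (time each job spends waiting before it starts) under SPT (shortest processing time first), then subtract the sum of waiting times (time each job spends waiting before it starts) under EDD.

SPT (increasing processing time): T3 T5 T4 T2 T1 T6.
T3: waits 0, runs 0→2
T5: waits 2, runs 2→5
T4: waits 5, runs 5→10
T2: waits 10, runs 10→23
T1: waits 23, runs 23→38
T6: waits 38, runs 38→55
Sum = 0+2+5+10+23+38 = 78.
EDD (increasing due date): T5 T2 T6 T4 T1 T3.
T5: waits 0, runs 0→3
T2: waits 3, runs 3→16
T6: waits 16, runs 16→33
T4: waits 33, runs 33→38
T1: waits 38, runs 38→53
T3: waits 53, runs 53→55
Sum = 0+3+16+33+38+53 = 143.
Difference = 78 − 143 = -65.

-65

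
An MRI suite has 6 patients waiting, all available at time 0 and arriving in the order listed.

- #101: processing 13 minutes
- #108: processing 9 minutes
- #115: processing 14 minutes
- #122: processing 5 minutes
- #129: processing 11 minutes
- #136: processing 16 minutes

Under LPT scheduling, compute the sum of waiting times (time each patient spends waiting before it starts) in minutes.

LPT (decreasing processing time): #136 #115 #101 #129 #108 #122.
#136: waits 0, runs 0→16
#115: waits 16, runs 16→30
#101: waits 30, runs 30→43
#129: waits 43, runs 43→54
#108: waits 54, runs 54→63
#122: waits 63, runs 63→68
Sum = 0+16+30+43+54+63 = 206.

206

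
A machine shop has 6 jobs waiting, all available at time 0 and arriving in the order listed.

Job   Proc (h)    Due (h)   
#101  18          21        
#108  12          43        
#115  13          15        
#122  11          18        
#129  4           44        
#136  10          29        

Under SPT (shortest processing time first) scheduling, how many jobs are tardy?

3

SPT (increasing processing time): #129 #136 #122 #108 #115 #101.
#129: 0→4, due 44, tardiness 0
#136: 4→14, due 29, tardiness 0
#122: 14→25, due 18, tardiness 7
#108: 25→37, due 43, tardiness 0
#115: 37→50, due 15, tardiness 35
#101: 50→68, due 21, tardiness 47
Late jobs: 3.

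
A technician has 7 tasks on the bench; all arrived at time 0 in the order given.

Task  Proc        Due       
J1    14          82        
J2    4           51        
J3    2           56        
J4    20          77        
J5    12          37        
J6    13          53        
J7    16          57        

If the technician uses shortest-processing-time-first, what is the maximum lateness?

4

SPT (increasing processing time): J3 J2 J5 J6 J1 J7 J4.
J3: 0→2, due 56, lateness -54
J2: 2→6, due 51, lateness -45
J5: 6→18, due 37, lateness -19
J6: 18→31, due 53, lateness -22
J1: 31→45, due 82, lateness -37
J7: 45→61, due 57, lateness 4
J4: 61→81, due 77, lateness 4
Maximum = 4.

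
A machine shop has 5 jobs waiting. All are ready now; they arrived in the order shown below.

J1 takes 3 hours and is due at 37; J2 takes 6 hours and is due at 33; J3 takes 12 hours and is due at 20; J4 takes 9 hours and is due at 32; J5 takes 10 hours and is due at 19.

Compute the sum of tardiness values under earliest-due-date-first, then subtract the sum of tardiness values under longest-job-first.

EDD (increasing due date): J5 J3 J4 J2 J1.
J5: 0→10, due 19, tardiness 0
J3: 10→22, due 20, tardiness 2
J4: 22→31, due 32, tardiness 0
J2: 31→37, due 33, tardiness 4
J1: 37→40, due 37, tardiness 3
Sum = 0+2+0+4+3 = 9.
LPT (decreasing processing time): J3 J5 J4 J2 J1.
J3: 0→12, due 20, tardiness 0
J5: 12→22, due 19, tardiness 3
J4: 22→31, due 32, tardiness 0
J2: 31→37, due 33, tardiness 4
J1: 37→40, due 37, tardiness 3
Sum = 0+3+0+4+3 = 10.
Difference = 9 − 10 = -1.

-1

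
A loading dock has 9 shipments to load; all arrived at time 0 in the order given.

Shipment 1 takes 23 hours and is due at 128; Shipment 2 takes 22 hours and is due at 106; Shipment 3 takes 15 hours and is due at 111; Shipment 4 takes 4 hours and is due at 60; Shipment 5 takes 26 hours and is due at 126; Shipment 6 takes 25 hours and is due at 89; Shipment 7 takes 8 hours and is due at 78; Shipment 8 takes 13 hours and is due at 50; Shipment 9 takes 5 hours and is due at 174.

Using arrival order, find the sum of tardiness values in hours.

FIFO (arrival order): Shipment 1 Shipment 2 Shipment 3 Shipment 4 Shipment 5 Shipment 6 Shipment 7 Shipment 8 Shipment 9.
Shipment 1: 0→23, due 128, tardiness 0
Shipment 2: 23→45, due 106, tardiness 0
Shipment 3: 45→60, due 111, tardiness 0
Shipment 4: 60→64, due 60, tardiness 4
Shipment 5: 64→90, due 126, tardiness 0
Shipment 6: 90→115, due 89, tardiness 26
Shipment 7: 115→123, due 78, tardiness 45
Shipment 8: 123→136, due 50, tardiness 86
Shipment 9: 136→141, due 174, tardiness 0
Sum = 0+0+0+4+0+26+45+86+0 = 161.

161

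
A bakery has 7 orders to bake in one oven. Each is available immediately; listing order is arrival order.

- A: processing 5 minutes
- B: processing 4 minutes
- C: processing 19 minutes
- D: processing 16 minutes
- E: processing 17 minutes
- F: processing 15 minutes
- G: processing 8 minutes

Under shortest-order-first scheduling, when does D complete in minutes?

48

SPT (increasing processing time): B A G F D E C.
B: 0→4
A: 4→9
G: 9→17
F: 17→32
D: 32→48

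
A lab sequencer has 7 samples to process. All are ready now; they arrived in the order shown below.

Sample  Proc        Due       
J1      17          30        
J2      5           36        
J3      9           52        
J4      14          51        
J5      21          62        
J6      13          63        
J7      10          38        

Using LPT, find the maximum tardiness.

LPT (decreasing processing time): J5 J1 J4 J6 J7 J3 J2.
J5: 0→21, due 62, tardiness 0
J1: 21→38, due 30, tardiness 8
J4: 38→52, due 51, tardiness 1
J6: 52→65, due 63, tardiness 2
J7: 65→75, due 38, tardiness 37
J3: 75→84, due 52, tardiness 32
J2: 84→89, due 36, tardiness 53
Maximum = 53.

53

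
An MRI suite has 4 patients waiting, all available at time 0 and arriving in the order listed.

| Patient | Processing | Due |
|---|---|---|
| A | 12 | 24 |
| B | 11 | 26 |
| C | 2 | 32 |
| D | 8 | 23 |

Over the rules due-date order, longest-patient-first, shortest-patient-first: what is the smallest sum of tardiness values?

EDD (increasing due date): D A B C.
D: 0→8, due 23, tardiness 0
A: 8→20, due 24, tardiness 0
B: 20→31, due 26, tardiness 5
C: 31→33, due 32, tardiness 1
Sum = 0+0+5+1 = 6.
LPT (decreasing processing time): A B D C.
A: 0→12, due 24, tardiness 0
B: 12→23, due 26, tardiness 0
D: 23→31, due 23, tardiness 8
C: 31→33, due 32, tardiness 1
Sum = 0+0+8+1 = 9.
SPT (increasing processing time): C D B A.
C: 0→2, due 32, tardiness 0
D: 2→10, due 23, tardiness 0
B: 10→21, due 26, tardiness 0
A: 21→33, due 24, tardiness 9
Sum = 0+0+0+9 = 9.
EDD 6, LPT 9, SPT 9 → minimum 6.

6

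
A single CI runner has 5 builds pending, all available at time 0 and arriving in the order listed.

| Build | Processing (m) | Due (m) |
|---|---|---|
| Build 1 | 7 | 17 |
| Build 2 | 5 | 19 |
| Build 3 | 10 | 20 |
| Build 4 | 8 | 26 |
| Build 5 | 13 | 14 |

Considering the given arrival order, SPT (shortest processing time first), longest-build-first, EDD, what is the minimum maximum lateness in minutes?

FIFO (arrival order): Build 1 Build 2 Build 3 Build 4 Build 5.
Build 1: 0→7, due 17, lateness -10
Build 2: 7→12, due 19, lateness -7
Build 3: 12→22, due 20, lateness 2
Build 4: 22→30, due 26, lateness 4
Build 5: 30→43, due 14, lateness 29
Maximum = 29.
SPT (increasing processing time): Build 2 Build 1 Build 4 Build 3 Build 5.
Build 2: 0→5, due 19, lateness -14
Build 1: 5→12, due 17, lateness -5
Build 4: 12→20, due 26, lateness -6
Build 3: 20→30, due 20, lateness 10
Build 5: 30→43, due 14, lateness 29
Maximum = 29.
LPT (decreasing processing time): Build 5 Build 3 Build 4 Build 1 Build 2.
Build 5: 0→13, due 14, lateness -1
Build 3: 13→23, due 20, lateness 3
Build 4: 23→31, due 26, lateness 5
Build 1: 31→38, due 17, lateness 21
Build 2: 38→43, due 19, lateness 24
Maximum = 24.
EDD (increasing due date): Build 5 Build 1 Build 2 Build 3 Build 4.
Build 5: 0→13, due 14, lateness -1
Build 1: 13→20, due 17, lateness 3
Build 2: 20→25, due 19, lateness 6
Build 3: 25→35, due 20, lateness 15
Build 4: 35→43, due 26, lateness 17
Maximum = 17.
FIFO 29, SPT 29, LPT 24, EDD 17 → minimum 17.

17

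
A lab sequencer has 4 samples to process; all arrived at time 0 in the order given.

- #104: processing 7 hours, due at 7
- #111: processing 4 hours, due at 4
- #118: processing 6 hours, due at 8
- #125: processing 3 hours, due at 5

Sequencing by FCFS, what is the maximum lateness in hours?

15

FIFO (arrival order): #104 #111 #118 #125.
#104: 0→7, due 7, lateness 0
#111: 7→11, due 4, lateness 7
#118: 11→17, due 8, lateness 9
#125: 17→20, due 5, lateness 15
Maximum = 15.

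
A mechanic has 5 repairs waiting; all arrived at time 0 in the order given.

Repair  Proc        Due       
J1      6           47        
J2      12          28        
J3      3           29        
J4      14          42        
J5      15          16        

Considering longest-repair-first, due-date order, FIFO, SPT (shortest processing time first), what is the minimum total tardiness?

6

LPT (decreasing processing time): J5 J4 J2 J1 J3.
J5: 0→15, due 16, tardiness 0
J4: 15→29, due 42, tardiness 0
J2: 29→41, due 28, tardiness 13
J1: 41→47, due 47, tardiness 0
J3: 47→50, due 29, tardiness 21
Sum = 0+0+13+0+21 = 34.
EDD (increasing due date): J5 J2 J3 J4 J1.
J5: 0→15, due 16, tardiness 0
J2: 15→27, due 28, tardiness 0
J3: 27→30, due 29, tardiness 1
J4: 30→44, due 42, tardiness 2
J1: 44→50, due 47, tardiness 3
Sum = 0+0+1+2+3 = 6.
FIFO (arrival order): J1 J2 J3 J4 J5.
J1: 0→6, due 47, tardiness 0
J2: 6→18, due 28, tardiness 0
J3: 18→21, due 29, tardiness 0
J4: 21→35, due 42, tardiness 0
J5: 35→50, due 16, tardiness 34
Sum = 0+0+0+0+34 = 34.
SPT (increasing processing time): J3 J1 J2 J4 J5.
J3: 0→3, due 29, tardiness 0
J1: 3→9, due 47, tardiness 0
J2: 9→21, due 28, tardiness 0
J4: 21→35, due 42, tardiness 0
J5: 35→50, due 16, tardiness 34
Sum = 0+0+0+0+34 = 34.
LPT 34, EDD 6, FIFO 34, SPT 34 → minimum 6.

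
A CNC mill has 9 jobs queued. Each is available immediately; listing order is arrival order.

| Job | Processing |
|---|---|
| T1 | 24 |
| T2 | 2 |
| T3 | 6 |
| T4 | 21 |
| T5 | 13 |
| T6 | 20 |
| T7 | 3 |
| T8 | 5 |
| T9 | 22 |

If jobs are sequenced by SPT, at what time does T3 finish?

SPT (increasing processing time): T2 T7 T8 T3 T5 T6 T4 T9 T1.
T2: 0→2
T7: 2→5
T8: 5→10
T3: 10→16

16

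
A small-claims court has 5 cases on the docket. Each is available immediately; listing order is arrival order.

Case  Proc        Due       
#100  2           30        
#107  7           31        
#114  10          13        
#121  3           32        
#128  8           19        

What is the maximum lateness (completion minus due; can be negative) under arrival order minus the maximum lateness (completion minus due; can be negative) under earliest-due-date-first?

12

FIFO (arrival order): #100 #107 #114 #121 #128.
#100: 0→2, due 30, lateness -28
#107: 2→9, due 31, lateness -22
#114: 9→19, due 13, lateness 6
#121: 19→22, due 32, lateness -10
#128: 22→30, due 19, lateness 11
Maximum = 11.
EDD (increasing due date): #114 #128 #100 #107 #121.
#114: 0→10, due 13, lateness -3
#128: 10→18, due 19, lateness -1
#100: 18→20, due 30, lateness -10
#107: 20→27, due 31, lateness -4
#121: 27→30, due 32, lateness -2
Maximum = -1.
Difference = 11 − -1 = 12.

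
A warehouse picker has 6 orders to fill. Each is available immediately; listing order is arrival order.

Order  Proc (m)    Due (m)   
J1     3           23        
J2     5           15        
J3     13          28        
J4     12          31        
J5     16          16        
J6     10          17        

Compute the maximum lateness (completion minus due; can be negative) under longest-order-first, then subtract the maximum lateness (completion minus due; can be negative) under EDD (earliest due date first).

13

LPT (decreasing processing time): J5 J3 J4 J6 J2 J1.
J5: 0→16, due 16, lateness 0
J3: 16→29, due 28, lateness 1
J4: 29→41, due 31, lateness 10
J6: 41→51, due 17, lateness 34
J2: 51→56, due 15, lateness 41
J1: 56→59, due 23, lateness 36
Maximum = 41.
EDD (increasing due date): J2 J5 J6 J1 J3 J4.
J2: 0→5, due 15, lateness -10
J5: 5→21, due 16, lateness 5
J6: 21→31, due 17, lateness 14
J1: 31→34, due 23, lateness 11
J3: 34→47, due 28, lateness 19
J4: 47→59, due 31, lateness 28
Maximum = 28.
Difference = 41 − 28 = 13.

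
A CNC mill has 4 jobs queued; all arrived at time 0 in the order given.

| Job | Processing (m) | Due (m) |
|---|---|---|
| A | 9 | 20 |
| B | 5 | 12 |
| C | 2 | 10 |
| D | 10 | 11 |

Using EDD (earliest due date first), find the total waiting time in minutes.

EDD (increasing due date): C D B A.
C: waits 0, runs 0→2
D: waits 2, runs 2→12
B: waits 12, runs 12→17
A: waits 17, runs 17→26
Sum = 0+2+12+17 = 31.

31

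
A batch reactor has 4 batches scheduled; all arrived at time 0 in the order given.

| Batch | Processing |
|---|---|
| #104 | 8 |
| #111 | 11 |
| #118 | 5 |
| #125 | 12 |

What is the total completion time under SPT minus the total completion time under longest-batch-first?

-24

SPT (increasing processing time): #118 #104 #111 #125.
#118: 0→5
#104: 5→13
#111: 13→24
#125: 24→36
Sum = 5+13+24+36 = 78.
LPT (decreasing processing time): #125 #111 #104 #118.
#125: 0→12
#111: 12→23
#104: 23→31
#118: 31→36
Sum = 12+23+31+36 = 102.
Difference = 78 − 102 = -24.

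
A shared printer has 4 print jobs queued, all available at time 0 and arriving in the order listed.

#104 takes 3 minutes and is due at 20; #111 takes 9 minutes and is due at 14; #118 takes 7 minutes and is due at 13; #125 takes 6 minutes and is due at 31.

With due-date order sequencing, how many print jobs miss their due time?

EDD (increasing due date): #118 #111 #104 #125.
#118: 0→7, due 13, tardiness 0
#111: 7→16, due 14, tardiness 2
#104: 16→19, due 20, tardiness 0
#125: 19→25, due 31, tardiness 0
Late print jobs: 1.

1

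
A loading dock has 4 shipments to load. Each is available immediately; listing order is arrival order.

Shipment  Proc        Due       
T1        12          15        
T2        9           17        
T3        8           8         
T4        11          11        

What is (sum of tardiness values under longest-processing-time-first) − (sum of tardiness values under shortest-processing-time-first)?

17

LPT (decreasing processing time): T1 T4 T2 T3.
T1: 0→12, due 15, tardiness 0
T4: 12→23, due 11, tardiness 12
T2: 23→32, due 17, tardiness 15
T3: 32→40, due 8, tardiness 32
Sum = 0+12+15+32 = 59.
SPT (increasing processing time): T3 T2 T4 T1.
T3: 0→8, due 8, tardiness 0
T2: 8→17, due 17, tardiness 0
T4: 17→28, due 11, tardiness 17
T1: 28→40, due 15, tardiness 25
Sum = 0+0+17+25 = 42.
Difference = 59 − 42 = 17.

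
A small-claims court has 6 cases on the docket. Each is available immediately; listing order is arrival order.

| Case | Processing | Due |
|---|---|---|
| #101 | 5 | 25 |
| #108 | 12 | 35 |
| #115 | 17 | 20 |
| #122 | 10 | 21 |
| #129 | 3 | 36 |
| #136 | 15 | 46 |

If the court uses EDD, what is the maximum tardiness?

16

EDD (increasing due date): #115 #122 #101 #108 #129 #136.
#115: 0→17, due 20, tardiness 0
#122: 17→27, due 21, tardiness 6
#101: 27→32, due 25, tardiness 7
#108: 32→44, due 35, tardiness 9
#129: 44→47, due 36, tardiness 11
#136: 47→62, due 46, tardiness 16
Maximum = 16.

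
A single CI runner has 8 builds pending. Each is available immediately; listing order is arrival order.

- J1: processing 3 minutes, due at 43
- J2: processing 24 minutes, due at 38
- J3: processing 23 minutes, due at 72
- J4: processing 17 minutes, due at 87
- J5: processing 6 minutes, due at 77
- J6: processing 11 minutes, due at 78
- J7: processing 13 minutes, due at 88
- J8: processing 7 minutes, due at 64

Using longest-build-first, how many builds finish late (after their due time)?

4

LPT (decreasing processing time): J2 J3 J4 J7 J6 J8 J5 J1.
J2: 0→24, due 38, tardiness 0
J3: 24→47, due 72, tardiness 0
J4: 47→64, due 87, tardiness 0
J7: 64→77, due 88, tardiness 0
J6: 77→88, due 78, tardiness 10
J8: 88→95, due 64, tardiness 31
J5: 95→101, due 77, tardiness 24
J1: 101→104, due 43, tardiness 61
Late builds: 4.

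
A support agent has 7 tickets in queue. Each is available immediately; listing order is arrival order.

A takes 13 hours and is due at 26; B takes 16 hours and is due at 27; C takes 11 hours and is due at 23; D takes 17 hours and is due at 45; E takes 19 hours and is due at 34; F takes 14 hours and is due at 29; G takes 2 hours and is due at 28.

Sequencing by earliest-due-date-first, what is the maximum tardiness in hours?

47

EDD (increasing due date): C A B G F E D.
C: 0→11, due 23, tardiness 0
A: 11→24, due 26, tardiness 0
B: 24→40, due 27, tardiness 13
G: 40→42, due 28, tardiness 14
F: 42→56, due 29, tardiness 27
E: 56→75, due 34, tardiness 41
D: 75→92, due 45, tardiness 47
Maximum = 47.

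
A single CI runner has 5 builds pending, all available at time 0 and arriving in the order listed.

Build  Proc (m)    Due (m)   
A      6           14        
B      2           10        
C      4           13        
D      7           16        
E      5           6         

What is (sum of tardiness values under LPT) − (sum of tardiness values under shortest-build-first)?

19

LPT (decreasing processing time): D A E C B.
D: 0→7, due 16, tardiness 0
A: 7→13, due 14, tardiness 0
E: 13→18, due 6, tardiness 12
C: 18→22, due 13, tardiness 9
B: 22→24, due 10, tardiness 14
Sum = 0+0+12+9+14 = 35.
SPT (increasing processing time): B C E A D.
B: 0→2, due 10, tardiness 0
C: 2→6, due 13, tardiness 0
E: 6→11, due 6, tardiness 5
A: 11→17, due 14, tardiness 3
D: 17→24, due 16, tardiness 8
Sum = 0+0+5+3+8 = 16.
Difference = 35 − 16 = 19.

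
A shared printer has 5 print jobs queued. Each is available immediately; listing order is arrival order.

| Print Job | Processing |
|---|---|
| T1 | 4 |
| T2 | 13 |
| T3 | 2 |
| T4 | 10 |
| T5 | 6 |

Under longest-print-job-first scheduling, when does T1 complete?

LPT (decreasing processing time): T2 T4 T5 T1 T3.
T2: 0→13
T4: 13→23
T5: 23→29
T1: 29→33

33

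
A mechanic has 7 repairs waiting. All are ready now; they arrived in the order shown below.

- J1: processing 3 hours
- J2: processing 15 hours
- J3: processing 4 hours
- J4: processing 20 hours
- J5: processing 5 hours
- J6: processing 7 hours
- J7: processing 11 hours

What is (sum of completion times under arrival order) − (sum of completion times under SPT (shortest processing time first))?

70

FIFO (arrival order): J1 J2 J3 J4 J5 J6 J7.
J1: 0→3
J2: 3→18
J3: 18→22
J4: 22→42
J5: 42→47
J6: 47→54
J7: 54→65
Sum = 3+18+22+42+47+54+65 = 251.
SPT (increasing processing time): J1 J3 J5 J6 J7 J2 J4.
J1: 0→3
J3: 3→7
J5: 7→12
J6: 12→19
J7: 19→30
J2: 30→45
J4: 45→65
Sum = 3+7+12+19+30+45+65 = 181.
Difference = 251 − 181 = 70.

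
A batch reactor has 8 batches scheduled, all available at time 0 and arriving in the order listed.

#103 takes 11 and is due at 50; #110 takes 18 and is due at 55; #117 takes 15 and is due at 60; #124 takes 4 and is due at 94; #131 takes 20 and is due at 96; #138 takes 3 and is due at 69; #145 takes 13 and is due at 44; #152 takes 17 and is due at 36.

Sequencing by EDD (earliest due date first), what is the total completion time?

EDD (increasing due date): #152 #145 #103 #110 #117 #138 #124 #131.
#152: 0→17
#145: 17→30
#103: 30→41
#110: 41→59
#117: 59→74
#138: 74→77
#124: 77→81
#131: 81→101
Sum = 17+30+41+59+74+77+81+101 = 480.

480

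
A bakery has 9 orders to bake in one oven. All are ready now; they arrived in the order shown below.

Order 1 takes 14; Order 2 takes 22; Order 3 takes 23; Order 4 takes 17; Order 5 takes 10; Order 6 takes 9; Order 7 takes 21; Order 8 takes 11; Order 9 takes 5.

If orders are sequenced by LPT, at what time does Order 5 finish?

118

LPT (decreasing processing time): Order 3 Order 2 Order 7 Order 4 Order 1 Order 8 Order 5 Order 6 Order 9.
Order 3: 0→23
Order 2: 23→45
Order 7: 45→66
Order 4: 66→83
Order 1: 83→97
Order 8: 97→108
Order 5: 108→118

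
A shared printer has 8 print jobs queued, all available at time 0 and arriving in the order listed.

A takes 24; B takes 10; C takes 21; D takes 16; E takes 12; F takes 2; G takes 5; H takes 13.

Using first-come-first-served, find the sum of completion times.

545

FIFO (arrival order): A B C D E F G H.
A: 0→24
B: 24→34
C: 34→55
D: 55→71
E: 71→83
F: 83→85
G: 85→90
H: 90→103
Sum = 24+34+55+71+83+85+90+103 = 545.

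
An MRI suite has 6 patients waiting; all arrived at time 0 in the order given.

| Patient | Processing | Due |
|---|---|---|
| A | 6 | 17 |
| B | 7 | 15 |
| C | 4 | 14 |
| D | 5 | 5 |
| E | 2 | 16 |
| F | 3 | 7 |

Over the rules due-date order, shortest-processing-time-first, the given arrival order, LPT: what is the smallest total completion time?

77

EDD (increasing due date): D F C B E A.
D: 0→5
F: 5→8
C: 8→12
B: 12→19
E: 19→21
A: 21→27
Sum = 5+8+12+19+21+27 = 92.
SPT (increasing processing time): E F C D A B.
E: 0→2
F: 2→5
C: 5→9
D: 9→14
A: 14→20
B: 20→27
Sum = 2+5+9+14+20+27 = 77.
FIFO (arrival order): A B C D E F.
A: 0→6
B: 6→13
C: 13→17
D: 17→22
E: 22→24
F: 24→27
Sum = 6+13+17+22+24+27 = 109.
LPT (decreasing processing time): B A D C F E.
B: 0→7
A: 7→13
D: 13→18
C: 18→22
F: 22→25
E: 25→27
Sum = 7+13+18+22+25+27 = 112.
EDD 92, SPT 77, FIFO 109, LPT 112 → minimum 77.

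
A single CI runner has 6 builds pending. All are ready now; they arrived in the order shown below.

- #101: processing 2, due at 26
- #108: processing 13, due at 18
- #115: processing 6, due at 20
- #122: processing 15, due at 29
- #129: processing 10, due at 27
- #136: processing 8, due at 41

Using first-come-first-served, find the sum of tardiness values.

FIFO (arrival order): #101 #108 #115 #122 #129 #136.
#101: 0→2, due 26, tardiness 0
#108: 2→15, due 18, tardiness 0
#115: 15→21, due 20, tardiness 1
#122: 21→36, due 29, tardiness 7
#129: 36→46, due 27, tardiness 19
#136: 46→54, due 41, tardiness 13
Sum = 0+0+1+7+19+13 = 40.

40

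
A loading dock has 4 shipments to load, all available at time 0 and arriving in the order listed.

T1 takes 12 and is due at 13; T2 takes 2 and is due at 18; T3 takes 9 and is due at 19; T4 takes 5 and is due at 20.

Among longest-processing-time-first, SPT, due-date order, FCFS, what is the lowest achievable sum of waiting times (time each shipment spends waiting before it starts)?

LPT (decreasing processing time): T1 T3 T4 T2.
T1: waits 0, runs 0→12
T3: waits 12, runs 12→21
T4: waits 21, runs 21→26
T2: waits 26, runs 26→28
Sum = 0+12+21+26 = 59.
SPT (increasing processing time): T2 T4 T3 T1.
T2: waits 0, runs 0→2
T4: waits 2, runs 2→7
T3: waits 7, runs 7→16
T1: waits 16, runs 16→28
Sum = 0+2+7+16 = 25.
EDD (increasing due date): T1 T2 T3 T4.
T1: waits 0, runs 0→12
T2: waits 12, runs 12→14
T3: waits 14, runs 14→23
T4: waits 23, runs 23→28
Sum = 0+12+14+23 = 49.
FIFO (arrival order): T1 T2 T3 T4.
T1: waits 0, runs 0→12
T2: waits 12, runs 12→14
T3: waits 14, runs 14→23
T4: waits 23, runs 23→28
Sum = 0+12+14+23 = 49.
LPT 59, SPT 25, EDD 49, FIFO 49 → minimum 25.

25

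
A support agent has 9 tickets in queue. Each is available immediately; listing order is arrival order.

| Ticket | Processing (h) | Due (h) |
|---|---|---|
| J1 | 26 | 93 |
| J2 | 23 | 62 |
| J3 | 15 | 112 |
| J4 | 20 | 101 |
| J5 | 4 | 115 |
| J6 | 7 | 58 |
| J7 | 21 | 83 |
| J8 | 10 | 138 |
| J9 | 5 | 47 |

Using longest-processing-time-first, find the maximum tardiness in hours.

80

LPT (decreasing processing time): J1 J2 J7 J4 J3 J8 J6 J9 J5.
J1: 0→26, due 93, tardiness 0
J2: 26→49, due 62, tardiness 0
J7: 49→70, due 83, tardiness 0
J4: 70→90, due 101, tardiness 0
J3: 90→105, due 112, tardiness 0
J8: 105→115, due 138, tardiness 0
J6: 115→122, due 58, tardiness 64
J9: 122→127, due 47, tardiness 80
J5: 127→131, due 115, tardiness 16
Maximum = 80.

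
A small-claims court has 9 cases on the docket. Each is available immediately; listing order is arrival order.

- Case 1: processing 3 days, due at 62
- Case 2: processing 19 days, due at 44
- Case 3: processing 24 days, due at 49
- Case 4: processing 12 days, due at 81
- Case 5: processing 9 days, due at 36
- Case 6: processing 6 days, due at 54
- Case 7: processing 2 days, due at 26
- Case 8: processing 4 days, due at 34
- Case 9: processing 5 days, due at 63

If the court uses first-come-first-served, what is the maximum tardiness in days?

49

FIFO (arrival order): Case 1 Case 2 Case 3 Case 4 Case 5 Case 6 Case 7 Case 8 Case 9.
Case 1: 0→3, due 62, tardiness 0
Case 2: 3→22, due 44, tardiness 0
Case 3: 22→46, due 49, tardiness 0
Case 4: 46→58, due 81, tardiness 0
Case 5: 58→67, due 36, tardiness 31
Case 6: 67→73, due 54, tardiness 19
Case 7: 73→75, due 26, tardiness 49
Case 8: 75→79, due 34, tardiness 45
Case 9: 79→84, due 63, tardiness 21
Maximum = 49.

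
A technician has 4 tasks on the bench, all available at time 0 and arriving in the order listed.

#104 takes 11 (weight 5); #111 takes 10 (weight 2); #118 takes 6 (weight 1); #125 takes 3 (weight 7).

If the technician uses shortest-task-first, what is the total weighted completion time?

218

SPT (increasing processing time): #125 #118 #111 #104.
#125: finishes 3, weight 7, w·C = 21
#118: finishes 9, weight 1, w·C = 9
#111: finishes 19, weight 2, w·C = 38
#104: finishes 30, weight 5, w·C = 150
Sum = 21+9+38+150 = 218.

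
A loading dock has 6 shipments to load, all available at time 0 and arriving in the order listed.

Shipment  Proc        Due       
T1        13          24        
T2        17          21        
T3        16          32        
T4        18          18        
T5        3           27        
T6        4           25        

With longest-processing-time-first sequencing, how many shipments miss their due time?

LPT (decreasing processing time): T4 T2 T3 T1 T6 T5.
T4: 0→18, due 18, tardiness 0
T2: 18→35, due 21, tardiness 14
T3: 35→51, due 32, tardiness 19
T1: 51→64, due 24, tardiness 40
T6: 64→68, due 25, tardiness 43
T5: 68→71, due 27, tardiness 44
Late shipments: 5.

5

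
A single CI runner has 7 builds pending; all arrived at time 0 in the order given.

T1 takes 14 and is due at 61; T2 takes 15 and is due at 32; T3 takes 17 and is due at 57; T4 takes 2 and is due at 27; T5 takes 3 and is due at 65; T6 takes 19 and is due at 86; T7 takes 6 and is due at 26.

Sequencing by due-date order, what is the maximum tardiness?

EDD (increasing due date): T7 T4 T2 T3 T1 T5 T6.
T7: 0→6, due 26, tardiness 0
T4: 6→8, due 27, tardiness 0
T2: 8→23, due 32, tardiness 0
T3: 23→40, due 57, tardiness 0
T1: 40→54, due 61, tardiness 0
T5: 54→57, due 65, tardiness 0
T6: 57→76, due 86, tardiness 0
Maximum = 0.

0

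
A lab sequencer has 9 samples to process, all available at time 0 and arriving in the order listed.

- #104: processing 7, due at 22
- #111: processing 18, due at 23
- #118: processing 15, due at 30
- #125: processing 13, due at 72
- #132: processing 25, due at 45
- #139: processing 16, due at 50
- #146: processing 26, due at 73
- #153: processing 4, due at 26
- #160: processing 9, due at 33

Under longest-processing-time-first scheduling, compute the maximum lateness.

107

LPT (decreasing processing time): #146 #132 #111 #139 #118 #125 #160 #104 #153.
#146: 0→26, due 73, lateness -47
#132: 26→51, due 45, lateness 6
#111: 51→69, due 23, lateness 46
#139: 69→85, due 50, lateness 35
#118: 85→100, due 30, lateness 70
#125: 100→113, due 72, lateness 41
#160: 113→122, due 33, lateness 89
#104: 122→129, due 22, lateness 107
#153: 129→133, due 26, lateness 107
Maximum = 107.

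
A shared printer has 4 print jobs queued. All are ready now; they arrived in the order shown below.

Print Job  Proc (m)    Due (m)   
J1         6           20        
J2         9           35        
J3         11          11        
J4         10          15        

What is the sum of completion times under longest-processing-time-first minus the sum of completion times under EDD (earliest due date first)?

LPT (decreasing processing time): J3 J4 J2 J1.
J3: 0→11
J4: 11→21
J2: 21→30
J1: 30→36
Sum = 11+21+30+36 = 98.
EDD (increasing due date): J3 J4 J1 J2.
J3: 0→11
J4: 11→21
J1: 21→27
J2: 27→36
Sum = 11+21+27+36 = 95.
Difference = 98 − 95 = 3.

3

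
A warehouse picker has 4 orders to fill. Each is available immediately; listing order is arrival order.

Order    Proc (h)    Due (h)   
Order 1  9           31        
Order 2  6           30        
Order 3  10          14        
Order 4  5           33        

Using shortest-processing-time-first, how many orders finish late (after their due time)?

1

SPT (increasing processing time): Order 4 Order 2 Order 1 Order 3.
Order 4: 0→5, due 33, tardiness 0
Order 2: 5→11, due 30, tardiness 0
Order 1: 11→20, due 31, tardiness 0
Order 3: 20→30, due 14, tardiness 16
Late orders: 1.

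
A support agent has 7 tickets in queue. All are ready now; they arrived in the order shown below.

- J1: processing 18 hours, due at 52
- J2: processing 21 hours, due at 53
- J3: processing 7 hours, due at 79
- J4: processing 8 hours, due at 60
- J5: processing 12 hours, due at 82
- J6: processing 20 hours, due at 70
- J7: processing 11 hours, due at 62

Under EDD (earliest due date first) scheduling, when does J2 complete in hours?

39

EDD (increasing due date): J1 J2 J4 J7 J6 J3 J5.
J1: 0→18
J2: 18→39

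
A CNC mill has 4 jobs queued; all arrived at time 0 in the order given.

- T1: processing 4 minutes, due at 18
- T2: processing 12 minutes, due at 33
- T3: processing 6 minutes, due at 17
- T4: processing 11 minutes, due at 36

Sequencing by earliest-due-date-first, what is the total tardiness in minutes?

0

EDD (increasing due date): T3 T1 T2 T4.
T3: 0→6, due 17, tardiness 0
T1: 6→10, due 18, tardiness 0
T2: 10→22, due 33, tardiness 0
T4: 22→33, due 36, tardiness 0
Sum = 0+0+0+0 = 0.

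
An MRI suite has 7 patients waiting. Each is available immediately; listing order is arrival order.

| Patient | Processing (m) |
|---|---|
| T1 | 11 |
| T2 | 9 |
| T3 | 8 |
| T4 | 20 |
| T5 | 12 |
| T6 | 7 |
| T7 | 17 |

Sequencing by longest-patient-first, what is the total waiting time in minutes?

312

LPT (decreasing processing time): T4 T7 T5 T1 T2 T3 T6.
T4: waits 0, runs 0→20
T7: waits 20, runs 20→37
T5: waits 37, runs 37→49
T1: waits 49, runs 49→60
T2: waits 60, runs 60→69
T3: waits 69, runs 69→77
T6: waits 77, runs 77→84
Sum = 0+20+37+49+60+69+77 = 312.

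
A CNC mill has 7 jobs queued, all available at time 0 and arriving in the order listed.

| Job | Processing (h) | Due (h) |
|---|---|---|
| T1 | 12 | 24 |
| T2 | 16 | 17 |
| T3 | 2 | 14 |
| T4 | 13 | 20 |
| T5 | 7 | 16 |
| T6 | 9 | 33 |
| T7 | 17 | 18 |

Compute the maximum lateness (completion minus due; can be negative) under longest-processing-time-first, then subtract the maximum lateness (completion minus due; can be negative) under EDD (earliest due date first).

LPT (decreasing processing time): T7 T2 T4 T1 T6 T5 T3.
T7: 0→17, due 18, lateness -1
T2: 17→33, due 17, lateness 16
T4: 33→46, due 20, lateness 26
T1: 46→58, due 24, lateness 34
T6: 58→67, due 33, lateness 34
T5: 67→74, due 16, lateness 58
T3: 74→76, due 14, lateness 62
Maximum = 62.
EDD (increasing due date): T3 T5 T2 T7 T4 T1 T6.
T3: 0→2, due 14, lateness -12
T5: 2→9, due 16, lateness -7
T2: 9→25, due 17, lateness 8
T7: 25→42, due 18, lateness 24
T4: 42→55, due 20, lateness 35
T1: 55→67, due 24, lateness 43
T6: 67→76, due 33, lateness 43
Maximum = 43.
Difference = 62 − 43 = 19.

19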